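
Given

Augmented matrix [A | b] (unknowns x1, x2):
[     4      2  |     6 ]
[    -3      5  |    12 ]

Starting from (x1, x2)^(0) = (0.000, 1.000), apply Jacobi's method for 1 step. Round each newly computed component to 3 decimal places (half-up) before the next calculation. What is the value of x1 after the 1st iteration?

Iteration 1:
  x1 = (6 - (2)·1.000) / (4) = 1.000
  x2 = (12 - (-3)·0.000) / (5) = 2.400

1.000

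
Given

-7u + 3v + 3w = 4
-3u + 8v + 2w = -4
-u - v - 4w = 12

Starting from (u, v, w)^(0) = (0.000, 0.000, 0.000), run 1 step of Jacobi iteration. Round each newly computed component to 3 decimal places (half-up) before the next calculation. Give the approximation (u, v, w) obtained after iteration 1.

(-0.571, -0.500, -3.000)

Iteration 1:
  u = (4 - (3)·0.000 - (3)·0.000) / (-7) = -0.571
  v = (-4 - (-3)·0.000 - (2)·0.000) / (8) = -0.500
  w = (12 - (-1)·0.000 - (-1)·0.000) / (-4) = -3.000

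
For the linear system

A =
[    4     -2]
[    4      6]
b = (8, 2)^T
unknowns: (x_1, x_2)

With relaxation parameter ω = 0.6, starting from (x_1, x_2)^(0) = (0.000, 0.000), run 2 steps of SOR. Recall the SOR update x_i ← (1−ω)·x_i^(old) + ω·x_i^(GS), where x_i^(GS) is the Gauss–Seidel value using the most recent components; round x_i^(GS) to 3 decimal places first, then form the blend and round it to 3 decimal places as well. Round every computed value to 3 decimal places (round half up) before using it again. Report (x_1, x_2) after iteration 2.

(1.596, -0.551)

Iteration 1:
  x_1: GS value = (8 - (-2)·0.000) / (4) = 2.000;  x_1 ← (1−ω)·0.000 + ω·2.000 = 1.200
  x_2: GS value = (2 - (4)·1.200) / (6) = -0.467;  x_2 ← (1−ω)·0.000 + ω·-0.467 = -0.280
Iteration 2:
  x_1: GS value = (8 - (-2)·-0.280) / (4) = 1.860;  x_1 ← (1−ω)·1.200 + ω·1.860 = 1.596
  x_2: GS value = (2 - (4)·1.596) / (6) = -0.731;  x_2 ← (1−ω)·-0.280 + ω·-0.731 = -0.551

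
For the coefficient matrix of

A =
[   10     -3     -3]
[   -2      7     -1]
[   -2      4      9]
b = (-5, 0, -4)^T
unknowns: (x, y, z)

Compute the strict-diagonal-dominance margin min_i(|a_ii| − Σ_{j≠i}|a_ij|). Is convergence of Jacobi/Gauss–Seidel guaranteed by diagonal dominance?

row 1: |10| − (3+3) = 4
row 2: |7| − (2+1) = 4
row 3: |9| − (2+4) = 3
minimum over rows = 3 → strictly diagonally dominant (convergence guaranteed)

3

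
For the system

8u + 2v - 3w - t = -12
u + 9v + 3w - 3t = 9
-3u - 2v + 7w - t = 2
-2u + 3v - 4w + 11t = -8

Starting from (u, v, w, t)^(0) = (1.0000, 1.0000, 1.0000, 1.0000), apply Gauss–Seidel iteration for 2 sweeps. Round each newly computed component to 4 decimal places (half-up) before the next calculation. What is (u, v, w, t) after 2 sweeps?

Iteration 1:
  u = (-12 - (2)·1.0000 - (-3)·1.0000 - (-1)·1.0000) / (8) = -1.2500
  v = (9 - (1)·-1.2500 - (3)·1.0000 - (-3)·1.0000) / (9) = 1.1389
  w = (2 - (-3)·-1.2500 - (-2)·1.1389 - (-1)·1.0000) / (7) = 0.2183
  t = (-8 - (-2)·-1.2500 - (3)·1.1389 - (-4)·0.2183) / (11) = -1.1858
Iteration 2:
  u = (-12 - (2)·1.1389 - (-3)·0.2183 - (-1)·-1.1858) / (8) = -1.8511
  v = (9 - (1)·-1.8511 - (3)·0.2183 - (-3)·-1.1858) / (9) = 0.7376
  w = (2 - (-3)·-1.8511 - (-2)·0.7376 - (-1)·-1.1858) / (7) = -0.4663
  t = (-8 - (-2)·-1.8511 - (3)·0.7376 - (-4)·-0.4663) / (11) = -1.4346

(-1.8511, 0.7376, -0.4663, -1.4346)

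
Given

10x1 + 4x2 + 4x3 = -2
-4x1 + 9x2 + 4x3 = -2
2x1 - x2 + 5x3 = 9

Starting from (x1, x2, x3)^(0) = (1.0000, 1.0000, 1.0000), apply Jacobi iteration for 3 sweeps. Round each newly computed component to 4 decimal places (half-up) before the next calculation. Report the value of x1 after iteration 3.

-0.5111

Iteration 1:
  x1 = (-2 - (4)·1.0000 - (4)·1.0000) / (10) = -1.0000
  x2 = (-2 - (-4)·1.0000 - (4)·1.0000) / (9) = -0.2222
  x3 = (9 - (2)·1.0000 - (-1)·1.0000) / (5) = 1.6000
Iteration 2:
  x1 = (-2 - (4)·-0.2222 - (4)·1.6000) / (10) = -0.7511
  x2 = (-2 - (-4)·-1.0000 - (4)·1.6000) / (9) = -1.3778
  x3 = (9 - (2)·-1.0000 - (-1)·-0.2222) / (5) = 2.1556
Iteration 3:
  x1 = (-2 - (4)·-1.3778 - (4)·2.1556) / (10) = -0.5111
  x2 = (-2 - (-4)·-0.7511 - (4)·2.1556) / (9) = -1.5141
  x3 = (9 - (2)·-0.7511 - (-1)·-1.3778) / (5) = 1.8249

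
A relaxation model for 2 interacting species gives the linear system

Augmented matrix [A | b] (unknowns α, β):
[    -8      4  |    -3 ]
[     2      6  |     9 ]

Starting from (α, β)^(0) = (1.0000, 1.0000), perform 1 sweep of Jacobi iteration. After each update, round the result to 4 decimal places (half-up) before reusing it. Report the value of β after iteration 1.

Iteration 1:
  α = (-3 - (4)·1.0000) / (-8) = 0.8750
  β = (9 - (2)·1.0000) / (6) = 1.1667

1.1667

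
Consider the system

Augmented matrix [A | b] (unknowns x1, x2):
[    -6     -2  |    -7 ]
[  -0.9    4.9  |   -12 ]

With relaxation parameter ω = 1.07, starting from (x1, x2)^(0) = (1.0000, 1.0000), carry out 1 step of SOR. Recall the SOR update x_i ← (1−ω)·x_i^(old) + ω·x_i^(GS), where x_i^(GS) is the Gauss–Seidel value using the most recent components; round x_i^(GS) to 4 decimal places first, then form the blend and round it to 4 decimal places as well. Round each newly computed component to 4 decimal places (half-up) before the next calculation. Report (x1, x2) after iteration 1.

Iteration 1:
  x1: GS value = (-7 - (-2)·1.0000) / (-6) = 0.8333;  x1 ← (1−ω)·1.0000 + ω·0.8333 = 0.8216
  x2: GS value = (-12 - (-0.9)·0.8216) / (4.9) = -2.2981;  x2 ← (1−ω)·1.0000 + ω·-2.2981 = -2.5290

(0.8216, -2.5290)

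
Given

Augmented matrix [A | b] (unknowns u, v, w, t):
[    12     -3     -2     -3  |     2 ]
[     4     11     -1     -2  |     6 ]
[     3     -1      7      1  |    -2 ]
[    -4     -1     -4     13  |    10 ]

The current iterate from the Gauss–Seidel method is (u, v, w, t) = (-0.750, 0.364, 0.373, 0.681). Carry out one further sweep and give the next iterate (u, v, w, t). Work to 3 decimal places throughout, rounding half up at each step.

One sweep:
  u = (2 - (-3)·0.364 - (-2)·0.373 - (-3)·0.681) / (12) = 0.490
  v = (6 - (4)·0.490 - (-1)·0.373 - (-2)·0.681) / (11) = 0.525
  w = (-2 - (3)·0.490 - (-1)·0.525 - (1)·0.681) / (7) = -0.518
  t = (10 - (-4)·0.490 - (-1)·0.525 - (-4)·-0.518) / (13) = 0.801

(0.490, 0.525, -0.518, 0.801)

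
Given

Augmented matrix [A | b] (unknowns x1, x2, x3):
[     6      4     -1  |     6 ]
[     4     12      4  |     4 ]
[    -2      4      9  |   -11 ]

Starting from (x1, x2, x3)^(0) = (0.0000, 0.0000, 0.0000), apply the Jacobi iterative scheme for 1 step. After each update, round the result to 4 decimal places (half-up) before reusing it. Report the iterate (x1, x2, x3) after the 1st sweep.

Iteration 1:
  x1 = (6 - (4)·0.0000 - (-1)·0.0000) / (6) = 1.0000
  x2 = (4 - (4)·0.0000 - (4)·0.0000) / (12) = 0.3333
  x3 = (-11 - (-2)·0.0000 - (4)·0.0000) / (9) = -1.2222

(1.0000, 0.3333, -1.2222)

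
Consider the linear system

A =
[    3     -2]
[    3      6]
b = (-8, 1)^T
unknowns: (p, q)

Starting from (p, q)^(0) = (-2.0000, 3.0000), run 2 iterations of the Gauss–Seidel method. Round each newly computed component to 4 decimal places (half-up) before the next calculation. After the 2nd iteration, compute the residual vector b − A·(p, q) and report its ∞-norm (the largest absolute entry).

1.6665

Iteration 1:
  p = (-8 - (-2)·3.0000) / (3) = -0.6667
  q = (1 - (3)·-0.6667) / (6) = 0.5000
Iteration 2:
  p = (-8 - (-2)·0.5000) / (3) = -2.3333
  q = (1 - (3)·-2.3333) / (6) = 1.3333
Residual b − A·x = (1.6665, 0.0001); ∞-norm = 1.6665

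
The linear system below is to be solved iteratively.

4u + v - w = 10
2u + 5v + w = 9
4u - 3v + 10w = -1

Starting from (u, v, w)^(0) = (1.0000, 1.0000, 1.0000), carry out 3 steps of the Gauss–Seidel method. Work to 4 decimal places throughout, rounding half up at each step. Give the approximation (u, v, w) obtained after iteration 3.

(2.0642, 1.0958, -0.5969)

Iteration 1:
  u = (10 - (1)·1.0000 - (-1)·1.0000) / (4) = 2.5000
  v = (9 - (2)·2.5000 - (1)·1.0000) / (5) = 0.6000
  w = (-1 - (4)·2.5000 - (-3)·0.6000) / (10) = -0.9200
Iteration 2:
  u = (10 - (1)·0.6000 - (-1)·-0.9200) / (4) = 2.1200
  v = (9 - (2)·2.1200 - (1)·-0.9200) / (5) = 1.1360
  w = (-1 - (4)·2.1200 - (-3)·1.1360) / (10) = -0.6072
Iteration 3:
  u = (10 - (1)·1.1360 - (-1)·-0.6072) / (4) = 2.0642
  v = (9 - (2)·2.0642 - (1)·-0.6072) / (5) = 1.0958
  w = (-1 - (4)·2.0642 - (-3)·1.0958) / (10) = -0.5969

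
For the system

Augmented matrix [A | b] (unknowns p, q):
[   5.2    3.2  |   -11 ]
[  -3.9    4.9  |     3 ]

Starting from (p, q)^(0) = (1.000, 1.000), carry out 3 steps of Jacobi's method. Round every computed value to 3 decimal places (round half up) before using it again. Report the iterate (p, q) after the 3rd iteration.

(-1.155, -1.761)

Iteration 1:
  p = (-11 - (3.2)·1.000) / (5.2) = -2.731
  q = (3 - (-3.9)·1.000) / (4.9) = 1.408
Iteration 2:
  p = (-11 - (3.2)·1.408) / (5.2) = -2.982
  q = (3 - (-3.9)·-2.731) / (4.9) = -1.561
Iteration 3:
  p = (-11 - (3.2)·-1.561) / (5.2) = -1.155
  q = (3 - (-3.9)·-2.982) / (4.9) = -1.761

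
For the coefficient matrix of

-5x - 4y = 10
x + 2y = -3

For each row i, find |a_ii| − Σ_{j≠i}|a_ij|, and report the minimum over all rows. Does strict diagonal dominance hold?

row 1: |-5| − (4) = 1
row 2: |2| − (1) = 1
minimum over rows = 1 → strictly diagonally dominant (convergence guaranteed)

1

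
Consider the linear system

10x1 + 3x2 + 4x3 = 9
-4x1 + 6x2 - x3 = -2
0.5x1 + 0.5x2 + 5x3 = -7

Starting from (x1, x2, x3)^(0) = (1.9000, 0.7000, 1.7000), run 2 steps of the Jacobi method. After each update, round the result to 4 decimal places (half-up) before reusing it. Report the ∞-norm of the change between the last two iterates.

1.8200

Iteration 1:
  x1 = (9 - (3)·0.7000 - (4)·1.7000) / (10) = 0.0100
  x2 = (-2 - (-4)·1.9000 - (-1)·1.7000) / (6) = 1.2167
  x3 = (-7 - (0.5)·1.9000 - (0.5)·0.7000) / (5) = -1.6600
Iteration 2:
  x1 = (9 - (3)·1.2167 - (4)·-1.6600) / (10) = 1.1990
  x2 = (-2 - (-4)·0.0100 - (-1)·-1.6600) / (6) = -0.6033
  x3 = (-7 - (0.5)·0.0100 - (0.5)·1.2167) / (5) = -1.5227
Change: (1.1890, -1.8200, 0.1373) → max |·| = 1.8200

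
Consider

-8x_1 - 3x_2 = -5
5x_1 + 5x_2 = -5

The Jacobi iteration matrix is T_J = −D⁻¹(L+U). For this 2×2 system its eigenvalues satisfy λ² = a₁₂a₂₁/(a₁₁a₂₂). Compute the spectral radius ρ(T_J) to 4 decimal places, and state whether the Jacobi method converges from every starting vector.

0.6124

a₁₂a₂₁/(a₁₁a₂₂) = (-3)·(5) / ((-8)·(5)) = 0.375000
ρ = √|0.375000| = √0.375000 = 0.6124
ρ < 1, so Jacobi converges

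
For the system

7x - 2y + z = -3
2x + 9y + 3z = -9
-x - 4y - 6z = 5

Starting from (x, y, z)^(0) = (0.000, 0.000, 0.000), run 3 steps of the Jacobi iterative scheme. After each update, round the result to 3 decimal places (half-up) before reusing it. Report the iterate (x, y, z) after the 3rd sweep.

(-0.594, -0.836, -0.316)

Iteration 1:
  x = (-3 - (-2)·0.000 - (1)·0.000) / (7) = -0.429
  y = (-9 - (2)·0.000 - (3)·0.000) / (9) = -1.000
  z = (5 - (-1)·0.000 - (-4)·0.000) / (-6) = -0.833
Iteration 2:
  x = (-3 - (-2)·-1.000 - (1)·-0.833) / (7) = -0.595
  y = (-9 - (2)·-0.429 - (3)·-0.833) / (9) = -0.627
  z = (5 - (-1)·-0.429 - (-4)·-1.000) / (-6) = -0.095
Iteration 3:
  x = (-3 - (-2)·-0.627 - (1)·-0.095) / (7) = -0.594
  y = (-9 - (2)·-0.595 - (3)·-0.095) / (9) = -0.836
  z = (5 - (-1)·-0.595 - (-4)·-0.627) / (-6) = -0.316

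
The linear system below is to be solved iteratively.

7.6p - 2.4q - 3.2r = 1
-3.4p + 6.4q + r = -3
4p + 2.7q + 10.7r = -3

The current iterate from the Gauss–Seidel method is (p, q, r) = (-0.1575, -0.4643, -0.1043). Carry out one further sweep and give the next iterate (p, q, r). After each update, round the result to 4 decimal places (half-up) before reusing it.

(-0.0590, -0.4838, -0.1362)

One sweep:
  p = (1 - (-2.4)·-0.4643 - (-3.2)·-0.1043) / (7.6) = -0.0590
  q = (-3 - (-3.4)·-0.0590 - (1)·-0.1043) / (6.4) = -0.4838
  r = (-3 - (4)·-0.0590 - (2.7)·-0.4838) / (10.7) = -0.1362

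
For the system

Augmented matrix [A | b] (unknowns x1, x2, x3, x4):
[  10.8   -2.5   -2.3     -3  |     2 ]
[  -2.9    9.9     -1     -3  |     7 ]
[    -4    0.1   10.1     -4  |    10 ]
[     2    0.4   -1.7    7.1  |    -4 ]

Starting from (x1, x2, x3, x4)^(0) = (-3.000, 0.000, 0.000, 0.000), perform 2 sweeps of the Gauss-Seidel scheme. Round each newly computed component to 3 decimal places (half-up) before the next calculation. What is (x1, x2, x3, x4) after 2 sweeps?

Iteration 1:
  x1 = (2 - (-2.5)·0.000 - (-2.3)·0.000 - (-3)·0.000) / (10.8) = 0.185
  x2 = (7 - (-2.9)·0.185 - (-1)·0.000 - (-3)·0.000) / (9.9) = 0.761
  x3 = (10 - (-4)·0.185 - (0.1)·0.761 - (-4)·0.000) / (10.1) = 1.056
  x4 = (-4 - (2)·0.185 - (0.4)·0.761 - (-1.7)·1.056) / (7.1) = -0.406
Iteration 2:
  x1 = (2 - (-2.5)·0.761 - (-2.3)·1.056 - (-3)·-0.406) / (10.8) = 0.473
  x2 = (7 - (-2.9)·0.473 - (-1)·1.056 - (-3)·-0.406) / (9.9) = 0.829
  x3 = (10 - (-4)·0.473 - (0.1)·0.829 - (-4)·-0.406) / (10.1) = 1.008
  x4 = (-4 - (2)·0.473 - (0.4)·0.829 - (-1.7)·1.008) / (7.1) = -0.502

(0.473, 0.829, 1.008, -0.502)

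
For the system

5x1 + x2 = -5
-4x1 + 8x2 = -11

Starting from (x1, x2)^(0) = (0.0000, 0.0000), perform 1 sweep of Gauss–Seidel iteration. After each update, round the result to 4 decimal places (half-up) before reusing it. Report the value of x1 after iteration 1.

-1.0000

Iteration 1:
  x1 = (-5 - (1)·0.0000) / (5) = -1.0000
  x2 = (-11 - (-4)·-1.0000) / (8) = -1.8750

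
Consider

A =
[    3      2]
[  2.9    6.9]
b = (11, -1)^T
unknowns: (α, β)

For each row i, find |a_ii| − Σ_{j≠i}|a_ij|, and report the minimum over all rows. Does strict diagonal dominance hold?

row 1: |3| − (2) = 1
row 2: |6.9| − (2.9) = 4
minimum over rows = 1 → strictly diagonally dominant (convergence guaranteed)

1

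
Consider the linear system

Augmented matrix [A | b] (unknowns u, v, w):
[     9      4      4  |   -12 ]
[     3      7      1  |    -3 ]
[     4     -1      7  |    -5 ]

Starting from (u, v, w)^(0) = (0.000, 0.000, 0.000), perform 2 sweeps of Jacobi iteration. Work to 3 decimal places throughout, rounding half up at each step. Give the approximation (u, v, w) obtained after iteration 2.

(-0.825, 0.245, -0.014)

Iteration 1:
  u = (-12 - (4)·0.000 - (4)·0.000) / (9) = -1.333
  v = (-3 - (3)·0.000 - (1)·0.000) / (7) = -0.429
  w = (-5 - (4)·0.000 - (-1)·0.000) / (7) = -0.714
Iteration 2:
  u = (-12 - (4)·-0.429 - (4)·-0.714) / (9) = -0.825
  v = (-3 - (3)·-1.333 - (1)·-0.714) / (7) = 0.245
  w = (-5 - (4)·-1.333 - (-1)·-0.429) / (7) = -0.014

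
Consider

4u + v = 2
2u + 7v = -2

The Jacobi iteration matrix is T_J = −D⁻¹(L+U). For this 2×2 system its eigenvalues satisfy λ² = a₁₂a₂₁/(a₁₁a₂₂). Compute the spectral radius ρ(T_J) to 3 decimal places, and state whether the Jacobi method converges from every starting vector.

0.267

a₁₂a₂₁/(a₁₁a₂₂) = (1)·(2) / ((4)·(7)) = 0.071429
ρ = √|0.071429| = √0.071429 = 0.267
ρ < 1, so Jacobi converges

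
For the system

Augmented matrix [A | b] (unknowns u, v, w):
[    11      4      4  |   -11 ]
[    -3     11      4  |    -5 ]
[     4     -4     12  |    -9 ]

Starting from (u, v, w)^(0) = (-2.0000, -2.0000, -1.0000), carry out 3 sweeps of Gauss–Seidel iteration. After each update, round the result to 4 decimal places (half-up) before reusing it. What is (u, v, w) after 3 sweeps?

(-0.6408, -0.3972, -0.6688)

Iteration 1:
  u = (-11 - (4)·-2.0000 - (4)·-1.0000) / (11) = 0.0909
  v = (-5 - (-3)·0.0909 - (4)·-1.0000) / (11) = -0.0661
  w = (-9 - (4)·0.0909 - (-4)·-0.0661) / (12) = -0.8023
Iteration 2:
  u = (-11 - (4)·-0.0661 - (4)·-0.8023) / (11) = -0.6842
  v = (-5 - (-3)·-0.6842 - (4)·-0.8023) / (11) = -0.3494
  w = (-9 - (4)·-0.6842 - (-4)·-0.3494) / (12) = -0.6384
Iteration 3:
  u = (-11 - (4)·-0.3494 - (4)·-0.6384) / (11) = -0.6408
  v = (-5 - (-3)·-0.6408 - (4)·-0.6384) / (11) = -0.3972
  w = (-9 - (4)·-0.6408 - (-4)·-0.3972) / (12) = -0.6688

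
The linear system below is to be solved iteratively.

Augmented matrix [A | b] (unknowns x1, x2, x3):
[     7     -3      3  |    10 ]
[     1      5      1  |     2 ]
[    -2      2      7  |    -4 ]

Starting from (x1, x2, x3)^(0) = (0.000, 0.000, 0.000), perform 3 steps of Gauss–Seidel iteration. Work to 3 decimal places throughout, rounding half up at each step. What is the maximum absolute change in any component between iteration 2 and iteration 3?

0.009

Iteration 1:
  x1 = (10 - (-3)·0.000 - (3)·0.000) / (7) = 1.429
  x2 = (2 - (1)·1.429 - (1)·0.000) / (5) = 0.114
  x3 = (-4 - (-2)·1.429 - (2)·0.114) / (7) = -0.196
Iteration 2:
  x1 = (10 - (-3)·0.114 - (3)·-0.196) / (7) = 1.561
  x2 = (2 - (1)·1.561 - (1)·-0.196) / (5) = 0.127
  x3 = (-4 - (-2)·1.561 - (2)·0.127) / (7) = -0.162
Iteration 3:
  x1 = (10 - (-3)·0.127 - (3)·-0.162) / (7) = 1.552
  x2 = (2 - (1)·1.552 - (1)·-0.162) / (5) = 0.122
  x3 = (-4 - (-2)·1.552 - (2)·0.122) / (7) = -0.163
Change: (-0.009, -0.005, -0.001) → max |·| = 0.009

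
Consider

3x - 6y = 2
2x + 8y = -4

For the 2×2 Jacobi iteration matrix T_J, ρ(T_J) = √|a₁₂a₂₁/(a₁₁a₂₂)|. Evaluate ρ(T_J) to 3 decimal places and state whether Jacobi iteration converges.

0.707

a₁₂a₂₁/(a₁₁a₂₂) = (-6)·(2) / ((3)·(8)) = -0.500000
ρ = √|-0.500000| = √0.500000 = 0.707
ρ < 1, so Jacobi converges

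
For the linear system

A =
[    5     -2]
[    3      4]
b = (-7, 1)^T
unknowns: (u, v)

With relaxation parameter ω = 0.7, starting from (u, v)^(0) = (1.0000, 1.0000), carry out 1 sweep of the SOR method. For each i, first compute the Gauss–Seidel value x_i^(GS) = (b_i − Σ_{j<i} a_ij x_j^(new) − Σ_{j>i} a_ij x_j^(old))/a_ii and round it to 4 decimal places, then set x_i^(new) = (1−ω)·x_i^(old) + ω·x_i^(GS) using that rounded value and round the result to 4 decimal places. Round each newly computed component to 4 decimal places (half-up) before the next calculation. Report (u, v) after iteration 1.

(-0.4000, 0.6850)

Iteration 1:
  u: GS value = (-7 - (-2)·1.0000) / (5) = -1.0000;  u ← (1−ω)·1.0000 + ω·-1.0000 = -0.4000
  v: GS value = (1 - (3)·-0.4000) / (4) = 0.5500;  v ← (1−ω)·1.0000 + ω·0.5500 = 0.6850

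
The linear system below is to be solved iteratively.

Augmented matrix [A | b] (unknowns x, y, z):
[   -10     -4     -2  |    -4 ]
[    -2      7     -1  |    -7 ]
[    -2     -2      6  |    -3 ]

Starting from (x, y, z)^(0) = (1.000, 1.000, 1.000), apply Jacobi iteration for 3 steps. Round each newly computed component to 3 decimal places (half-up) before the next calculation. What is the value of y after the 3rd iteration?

Iteration 1:
  x = (-4 - (-4)·1.000 - (-2)·1.000) / (-10) = -0.200
  y = (-7 - (-2)·1.000 - (-1)·1.000) / (7) = -0.571
  z = (-3 - (-2)·1.000 - (-2)·1.000) / (6) = 0.167
Iteration 2:
  x = (-4 - (-4)·-0.571 - (-2)·0.167) / (-10) = 0.595
  y = (-7 - (-2)·-0.200 - (-1)·0.167) / (7) = -1.033
  z = (-3 - (-2)·-0.200 - (-2)·-0.571) / (6) = -0.757
Iteration 3:
  x = (-4 - (-4)·-1.033 - (-2)·-0.757) / (-10) = 0.965
  y = (-7 - (-2)·0.595 - (-1)·-0.757) / (7) = -0.938
  z = (-3 - (-2)·0.595 - (-2)·-1.033) / (6) = -0.646

-0.938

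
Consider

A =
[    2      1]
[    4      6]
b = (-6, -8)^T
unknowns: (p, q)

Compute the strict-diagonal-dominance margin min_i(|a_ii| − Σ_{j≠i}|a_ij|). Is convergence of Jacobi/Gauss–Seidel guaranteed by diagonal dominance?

1

row 1: |2| − (1) = 1
row 2: |6| − (4) = 2
minimum over rows = 1 → strictly diagonally dominant (convergence guaranteed)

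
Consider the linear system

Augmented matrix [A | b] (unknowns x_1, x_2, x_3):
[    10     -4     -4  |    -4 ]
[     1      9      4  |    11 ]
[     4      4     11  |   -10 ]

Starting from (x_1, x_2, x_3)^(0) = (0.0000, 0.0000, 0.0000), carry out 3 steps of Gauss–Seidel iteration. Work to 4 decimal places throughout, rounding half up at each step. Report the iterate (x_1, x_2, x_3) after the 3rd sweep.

(-0.2475, 1.8842, -1.5043)

Iteration 1:
  x_1 = (-4 - (-4)·0.0000 - (-4)·0.0000) / (10) = -0.4000
  x_2 = (11 - (1)·-0.4000 - (4)·0.0000) / (9) = 1.2667
  x_3 = (-10 - (4)·-0.4000 - (4)·1.2667) / (11) = -1.2243
Iteration 2:
  x_1 = (-4 - (-4)·1.2667 - (-4)·-1.2243) / (10) = -0.3830
  x_2 = (11 - (1)·-0.3830 - (4)·-1.2243) / (9) = 1.8089
  x_3 = (-10 - (4)·-0.3830 - (4)·1.8089) / (11) = -1.4276
Iteration 3:
  x_1 = (-4 - (-4)·1.8089 - (-4)·-1.4276) / (10) = -0.2475
  x_2 = (11 - (1)·-0.2475 - (4)·-1.4276) / (9) = 1.8842
  x_3 = (-10 - (4)·-0.2475 - (4)·1.8842) / (11) = -1.5043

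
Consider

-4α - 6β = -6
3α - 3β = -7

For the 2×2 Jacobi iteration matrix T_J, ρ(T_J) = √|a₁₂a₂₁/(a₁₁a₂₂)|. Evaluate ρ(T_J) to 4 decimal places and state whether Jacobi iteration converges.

1.2247

a₁₂a₂₁/(a₁₁a₂₂) = (-6)·(3) / ((-4)·(-3)) = -1.500000
ρ = √|-1.500000| = √1.500000 = 1.2247
ρ > 1, so Jacobi diverges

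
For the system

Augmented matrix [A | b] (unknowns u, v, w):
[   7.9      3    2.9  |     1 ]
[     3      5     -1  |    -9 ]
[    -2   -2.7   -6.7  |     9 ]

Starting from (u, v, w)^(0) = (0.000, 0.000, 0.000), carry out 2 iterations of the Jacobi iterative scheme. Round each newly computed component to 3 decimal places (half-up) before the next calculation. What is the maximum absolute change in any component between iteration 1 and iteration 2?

1.176

Iteration 1:
  u = (1 - (3)·0.000 - (2.9)·0.000) / (7.9) = 0.127
  v = (-9 - (3)·0.000 - (-1)·0.000) / (5) = -1.800
  w = (9 - (-2)·0.000 - (-2.7)·0.000) / (-6.7) = -1.343
Iteration 2:
  u = (1 - (3)·-1.800 - (2.9)·-1.343) / (7.9) = 1.303
  v = (-9 - (3)·0.127 - (-1)·-1.343) / (5) = -2.145
  w = (9 - (-2)·0.127 - (-2.7)·-1.800) / (-6.7) = -0.656
Change: (1.176, -0.345, 0.687) → max |·| = 1.176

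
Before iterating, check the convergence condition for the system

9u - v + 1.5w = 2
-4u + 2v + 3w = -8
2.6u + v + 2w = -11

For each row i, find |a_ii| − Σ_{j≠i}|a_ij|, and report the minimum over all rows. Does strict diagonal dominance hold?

row 1: |9| − (1+1.5) = 6.5
row 2: |2| − (4+3) = -5
row 3: |2| − (2.6+1) = -1.6
minimum over rows = -5 → not strictly diagonally dominant

-5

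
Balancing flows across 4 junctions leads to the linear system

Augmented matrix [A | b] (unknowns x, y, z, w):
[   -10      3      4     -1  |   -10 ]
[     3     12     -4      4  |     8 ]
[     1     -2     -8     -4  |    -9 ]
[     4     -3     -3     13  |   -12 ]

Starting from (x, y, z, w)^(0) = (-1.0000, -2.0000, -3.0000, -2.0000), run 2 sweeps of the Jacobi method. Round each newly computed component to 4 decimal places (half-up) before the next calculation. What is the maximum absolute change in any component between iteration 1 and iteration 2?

2.9519

Iteration 1:
  x = (-10 - (3)·-2.0000 - (4)·-3.0000 - (-1)·-2.0000) / (-10) = -0.6000
  y = (8 - (3)·-1.0000 - (-4)·-3.0000 - (4)·-2.0000) / (12) = 0.5833
  z = (-9 - (1)·-1.0000 - (-2)·-2.0000 - (-4)·-2.0000) / (-8) = 2.5000
  w = (-12 - (4)·-1.0000 - (-3)·-2.0000 - (-3)·-3.0000) / (13) = -1.7692
Iteration 2:
  x = (-10 - (3)·0.5833 - (4)·2.5000 - (-1)·-1.7692) / (-10) = 2.3519
  y = (8 - (3)·-0.6000 - (-4)·2.5000 - (4)·-1.7692) / (12) = 2.2397
  z = (-9 - (1)·-0.6000 - (-2)·0.5833 - (-4)·-1.7692) / (-8) = 1.7888
  w = (-12 - (4)·-0.6000 - (-3)·0.5833 - (-3)·2.5000) / (13) = -0.0269
Change: (2.9519, 1.6564, -0.7112, 1.7423) → max |·| = 2.9519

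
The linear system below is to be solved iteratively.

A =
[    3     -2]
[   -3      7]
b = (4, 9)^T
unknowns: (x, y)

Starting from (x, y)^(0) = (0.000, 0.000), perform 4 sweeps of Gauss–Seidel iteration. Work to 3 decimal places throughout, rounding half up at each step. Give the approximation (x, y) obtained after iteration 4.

(3.026, 2.583)

Iteration 1:
  x = (4 - (-2)·0.000) / (3) = 1.333
  y = (9 - (-3)·1.333) / (7) = 1.857
Iteration 2:
  x = (4 - (-2)·1.857) / (3) = 2.571
  y = (9 - (-3)·2.571) / (7) = 2.388
Iteration 3:
  x = (4 - (-2)·2.388) / (3) = 2.925
  y = (9 - (-3)·2.925) / (7) = 2.539
Iteration 4:
  x = (4 - (-2)·2.539) / (3) = 3.026
  y = (9 - (-3)·3.026) / (7) = 2.583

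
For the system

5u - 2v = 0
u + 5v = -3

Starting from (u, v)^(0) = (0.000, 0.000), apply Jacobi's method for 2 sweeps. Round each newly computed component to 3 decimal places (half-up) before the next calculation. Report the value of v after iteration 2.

Iteration 1:
  u = (0 - (-2)·0.000) / (5) = 0.000
  v = (-3 - (1)·0.000) / (5) = -0.600
Iteration 2:
  u = (0 - (-2)·-0.600) / (5) = -0.240
  v = (-3 - (1)·0.000) / (5) = -0.600

-0.600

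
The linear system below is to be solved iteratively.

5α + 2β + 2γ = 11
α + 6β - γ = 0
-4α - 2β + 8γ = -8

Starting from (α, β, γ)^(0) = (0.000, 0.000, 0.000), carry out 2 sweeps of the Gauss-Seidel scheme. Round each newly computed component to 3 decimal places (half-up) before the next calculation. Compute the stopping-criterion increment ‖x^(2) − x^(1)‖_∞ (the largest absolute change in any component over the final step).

0.144

Iteration 1:
  α = (11 - (2)·0.000 - (2)·0.000) / (5) = 2.200
  β = (0 - (1)·2.200 - (-1)·0.000) / (6) = -0.367
  γ = (-8 - (-4)·2.200 - (-2)·-0.367) / (8) = 0.008
Iteration 2:
  α = (11 - (2)·-0.367 - (2)·0.008) / (5) = 2.344
  β = (0 - (1)·2.344 - (-1)·0.008) / (6) = -0.389
  γ = (-8 - (-4)·2.344 - (-2)·-0.389) / (8) = 0.075
Change: (0.144, -0.022, 0.067) → max |·| = 0.144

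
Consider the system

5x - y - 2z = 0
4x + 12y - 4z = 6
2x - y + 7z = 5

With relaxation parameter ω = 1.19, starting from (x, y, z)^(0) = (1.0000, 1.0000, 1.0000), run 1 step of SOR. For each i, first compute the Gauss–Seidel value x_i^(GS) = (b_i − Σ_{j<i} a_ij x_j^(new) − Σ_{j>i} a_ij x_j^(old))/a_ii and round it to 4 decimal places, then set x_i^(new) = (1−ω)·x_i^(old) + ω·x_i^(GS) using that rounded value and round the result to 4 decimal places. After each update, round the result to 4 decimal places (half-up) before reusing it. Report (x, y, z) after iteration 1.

Iteration 1:
  x: GS value = (0 - (-1)·1.0000 - (-2)·1.0000) / (5) = 0.6000;  x ← (1−ω)·1.0000 + ω·0.6000 = 0.5240
  y: GS value = (6 - (4)·0.5240 - (-4)·1.0000) / (12) = 0.6587;  y ← (1−ω)·1.0000 + ω·0.6587 = 0.5939
  z: GS value = (5 - (2)·0.5240 - (-1)·0.5939) / (7) = 0.6494;  z ← (1−ω)·1.0000 + ω·0.6494 = 0.5828

(0.5240, 0.5939, 0.5828)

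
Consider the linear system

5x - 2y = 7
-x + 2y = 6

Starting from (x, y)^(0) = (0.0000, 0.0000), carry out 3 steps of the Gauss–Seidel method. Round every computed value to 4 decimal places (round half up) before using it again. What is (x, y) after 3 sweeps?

(3.1760, 4.5880)

Iteration 1:
  x = (7 - (-2)·0.0000) / (5) = 1.4000
  y = (6 - (-1)·1.4000) / (2) = 3.7000
Iteration 2:
  x = (7 - (-2)·3.7000) / (5) = 2.8800
  y = (6 - (-1)·2.8800) / (2) = 4.4400
Iteration 3:
  x = (7 - (-2)·4.4400) / (5) = 3.1760
  y = (6 - (-1)·3.1760) / (2) = 4.5880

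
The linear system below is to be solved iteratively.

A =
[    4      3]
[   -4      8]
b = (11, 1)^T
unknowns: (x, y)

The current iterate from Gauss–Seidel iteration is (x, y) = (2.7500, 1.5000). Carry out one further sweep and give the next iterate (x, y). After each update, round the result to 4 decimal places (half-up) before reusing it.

(1.6250, 0.9375)

One sweep:
  x = (11 - (3)·1.5000) / (4) = 1.6250
  y = (1 - (-4)·1.6250) / (8) = 0.9375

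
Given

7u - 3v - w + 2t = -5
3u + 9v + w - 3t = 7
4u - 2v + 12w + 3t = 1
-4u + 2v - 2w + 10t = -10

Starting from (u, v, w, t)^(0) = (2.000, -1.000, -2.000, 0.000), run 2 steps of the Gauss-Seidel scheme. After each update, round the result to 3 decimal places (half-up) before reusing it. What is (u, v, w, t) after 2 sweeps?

(0.521, -0.054, 0.327, -0.715)

Iteration 1:
  u = (-5 - (-3)·-1.000 - (-1)·-2.000 - (2)·0.000) / (7) = -1.429
  v = (7 - (3)·-1.429 - (1)·-2.000 - (-3)·0.000) / (9) = 1.476
  w = (1 - (4)·-1.429 - (-2)·1.476 - (3)·0.000) / (12) = 0.806
  t = (-10 - (-4)·-1.429 - (2)·1.476 - (-2)·0.806) / (10) = -1.706
Iteration 2:
  u = (-5 - (-3)·1.476 - (-1)·0.806 - (2)·-1.706) / (7) = 0.521
  v = (7 - (3)·0.521 - (1)·0.806 - (-3)·-1.706) / (9) = -0.054
  w = (1 - (4)·0.521 - (-2)·-0.054 - (3)·-1.706) / (12) = 0.327
  t = (-10 - (-4)·0.521 - (2)·-0.054 - (-2)·0.327) / (10) = -0.715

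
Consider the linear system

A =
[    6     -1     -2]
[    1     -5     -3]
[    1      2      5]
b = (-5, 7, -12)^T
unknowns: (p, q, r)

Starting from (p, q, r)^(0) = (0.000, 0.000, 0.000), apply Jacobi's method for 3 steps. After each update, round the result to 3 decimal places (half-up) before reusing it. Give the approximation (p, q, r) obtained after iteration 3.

(-1.412, -0.770, -1.976)

Iteration 1:
  p = (-5 - (-1)·0.000 - (-2)·0.000) / (6) = -0.833
  q = (7 - (1)·0.000 - (-3)·0.000) / (-5) = -1.400
  r = (-12 - (1)·0.000 - (2)·0.000) / (5) = -2.400
Iteration 2:
  p = (-5 - (-1)·-1.400 - (-2)·-2.400) / (6) = -1.867
  q = (7 - (1)·-0.833 - (-3)·-2.400) / (-5) = -0.127
  r = (-12 - (1)·-0.833 - (2)·-1.400) / (5) = -1.673
Iteration 3:
  p = (-5 - (-1)·-0.127 - (-2)·-1.673) / (6) = -1.412
  q = (7 - (1)·-1.867 - (-3)·-1.673) / (-5) = -0.770
  r = (-12 - (1)·-1.867 - (2)·-0.127) / (5) = -1.976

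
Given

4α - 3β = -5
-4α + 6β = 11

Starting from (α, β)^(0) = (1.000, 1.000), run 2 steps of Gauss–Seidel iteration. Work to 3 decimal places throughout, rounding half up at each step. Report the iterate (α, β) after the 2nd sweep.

(-0.125, 1.750)

Iteration 1:
  α = (-5 - (-3)·1.000) / (4) = -0.500
  β = (11 - (-4)·-0.500) / (6) = 1.500
Iteration 2:
  α = (-5 - (-3)·1.500) / (4) = -0.125
  β = (11 - (-4)·-0.125) / (6) = 1.750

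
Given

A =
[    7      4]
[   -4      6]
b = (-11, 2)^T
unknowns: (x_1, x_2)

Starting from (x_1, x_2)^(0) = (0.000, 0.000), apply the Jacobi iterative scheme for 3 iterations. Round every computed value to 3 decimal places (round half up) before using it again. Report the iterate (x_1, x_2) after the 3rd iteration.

Iteration 1:
  x_1 = (-11 - (4)·0.000) / (7) = -1.571
  x_2 = (2 - (-4)·0.000) / (6) = 0.333
Iteration 2:
  x_1 = (-11 - (4)·0.333) / (7) = -1.762
  x_2 = (2 - (-4)·-1.571) / (6) = -0.714
Iteration 3:
  x_1 = (-11 - (4)·-0.714) / (7) = -1.163
  x_2 = (2 - (-4)·-1.762) / (6) = -0.841

(-1.163, -0.841)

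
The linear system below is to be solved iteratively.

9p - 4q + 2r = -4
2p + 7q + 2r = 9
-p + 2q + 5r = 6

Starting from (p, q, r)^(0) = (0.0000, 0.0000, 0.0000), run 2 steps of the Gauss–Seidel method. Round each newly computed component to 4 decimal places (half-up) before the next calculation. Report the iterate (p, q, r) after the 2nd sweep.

Iteration 1:
  p = (-4 - (-4)·0.0000 - (2)·0.0000) / (9) = -0.4444
  q = (9 - (2)·-0.4444 - (2)·0.0000) / (7) = 1.4127
  r = (6 - (-1)·-0.4444 - (2)·1.4127) / (5) = 0.5460
Iteration 2:
  p = (-4 - (-4)·1.4127 - (2)·0.5460) / (9) = 0.0621
  q = (9 - (2)·0.0621 - (2)·0.5460) / (7) = 1.1120
  r = (6 - (-1)·0.0621 - (2)·1.1120) / (5) = 0.7676

(0.0621, 1.1120, 0.7676)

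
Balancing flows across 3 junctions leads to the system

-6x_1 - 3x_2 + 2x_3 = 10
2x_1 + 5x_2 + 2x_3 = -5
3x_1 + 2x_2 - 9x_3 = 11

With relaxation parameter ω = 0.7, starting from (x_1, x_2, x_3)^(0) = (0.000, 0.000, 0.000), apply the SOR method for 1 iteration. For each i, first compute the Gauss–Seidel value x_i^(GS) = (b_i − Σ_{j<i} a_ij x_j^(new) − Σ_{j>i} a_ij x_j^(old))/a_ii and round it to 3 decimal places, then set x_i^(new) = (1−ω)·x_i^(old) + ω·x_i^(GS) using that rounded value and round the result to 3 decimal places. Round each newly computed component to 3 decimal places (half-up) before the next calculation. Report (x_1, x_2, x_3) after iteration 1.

(-1.167, -0.373, -1.186)

Iteration 1:
  x_1: GS value = (10 - (-3)·0.000 - (2)·0.000) / (-6) = -1.667;  x_1 ← (1−ω)·0.000 + ω·-1.667 = -1.167
  x_2: GS value = (-5 - (2)·-1.167 - (2)·0.000) / (5) = -0.533;  x_2 ← (1−ω)·0.000 + ω·-0.533 = -0.373
  x_3: GS value = (11 - (3)·-1.167 - (2)·-0.373) / (-9) = -1.694;  x_3 ← (1−ω)·0.000 + ω·-1.694 = -1.186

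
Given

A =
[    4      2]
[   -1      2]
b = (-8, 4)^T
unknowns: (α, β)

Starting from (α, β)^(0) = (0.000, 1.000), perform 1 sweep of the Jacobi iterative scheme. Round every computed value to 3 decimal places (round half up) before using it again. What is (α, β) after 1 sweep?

Iteration 1:
  α = (-8 - (2)·1.000) / (4) = -2.500
  β = (4 - (-1)·0.000) / (2) = 2.000

(-2.500, 2.000)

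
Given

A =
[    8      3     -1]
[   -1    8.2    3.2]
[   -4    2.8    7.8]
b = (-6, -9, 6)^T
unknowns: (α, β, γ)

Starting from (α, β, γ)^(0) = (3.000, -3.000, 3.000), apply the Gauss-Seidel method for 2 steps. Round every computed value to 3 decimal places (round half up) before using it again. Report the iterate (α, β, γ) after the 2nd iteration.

Iteration 1:
  α = (-6 - (3)·-3.000 - (-1)·3.000) / (8) = 0.750
  β = (-9 - (-1)·0.750 - (3.2)·3.000) / (8.2) = -2.177
  γ = (6 - (-4)·0.750 - (2.8)·-2.177) / (7.8) = 1.935
Iteration 2:
  α = (-6 - (3)·-2.177 - (-1)·1.935) / (8) = 0.308
  β = (-9 - (-1)·0.308 - (3.2)·1.935) / (8.2) = -1.815
  γ = (6 - (-4)·0.308 - (2.8)·-1.815) / (7.8) = 1.579

(0.308, -1.815, 1.579)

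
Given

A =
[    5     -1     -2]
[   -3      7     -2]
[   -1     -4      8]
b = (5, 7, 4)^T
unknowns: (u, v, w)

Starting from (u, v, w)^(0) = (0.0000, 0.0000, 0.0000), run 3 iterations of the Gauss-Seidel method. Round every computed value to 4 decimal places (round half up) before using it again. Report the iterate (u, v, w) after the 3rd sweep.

(2.1564, 2.4411, 1.9901)

Iteration 1:
  u = (5 - (-1)·0.0000 - (-2)·0.0000) / (5) = 1.0000
  v = (7 - (-3)·1.0000 - (-2)·0.0000) / (7) = 1.4286
  w = (4 - (-1)·1.0000 - (-4)·1.4286) / (8) = 1.3393
Iteration 2:
  u = (5 - (-1)·1.4286 - (-2)·1.3393) / (5) = 1.8214
  v = (7 - (-3)·1.8214 - (-2)·1.3393) / (7) = 2.1633
  w = (4 - (-1)·1.8214 - (-4)·2.1633) / (8) = 1.8093
Iteration 3:
  u = (5 - (-1)·2.1633 - (-2)·1.8093) / (5) = 2.1564
  v = (7 - (-3)·2.1564 - (-2)·1.8093) / (7) = 2.4411
  w = (4 - (-1)·2.1564 - (-4)·2.4411) / (8) = 1.9901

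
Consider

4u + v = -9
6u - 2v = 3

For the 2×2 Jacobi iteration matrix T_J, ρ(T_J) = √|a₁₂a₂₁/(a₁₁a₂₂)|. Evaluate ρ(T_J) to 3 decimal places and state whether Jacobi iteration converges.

a₁₂a₂₁/(a₁₁a₂₂) = (1)·(6) / ((4)·(-2)) = -0.750000
ρ = √|-0.750000| = √0.750000 = 0.866
ρ < 1, so Jacobi converges

0.866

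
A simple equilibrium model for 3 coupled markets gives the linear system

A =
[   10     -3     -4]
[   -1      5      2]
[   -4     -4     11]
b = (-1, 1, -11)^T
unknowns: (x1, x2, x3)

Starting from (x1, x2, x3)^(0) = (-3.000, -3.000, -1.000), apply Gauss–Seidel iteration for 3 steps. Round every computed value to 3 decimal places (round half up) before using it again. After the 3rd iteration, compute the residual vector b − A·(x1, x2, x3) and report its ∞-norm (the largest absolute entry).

0.133

Iteration 1:
  x1 = (-1 - (-3)·-3.000 - (-4)·-1.000) / (10) = -1.400
  x2 = (1 - (-1)·-1.400 - (2)·-1.000) / (5) = 0.320
  x3 = (-11 - (-4)·-1.400 - (-4)·0.320) / (11) = -1.393
Iteration 2:
  x1 = (-1 - (-3)·0.320 - (-4)·-1.393) / (10) = -0.561
  x2 = (1 - (-1)·-0.561 - (2)·-1.393) / (5) = 0.645
  x3 = (-11 - (-4)·-0.561 - (-4)·0.645) / (11) = -0.969
Iteration 3:
  x1 = (-1 - (-3)·0.645 - (-4)·-0.969) / (10) = -0.294
  x2 = (1 - (-1)·-0.294 - (2)·-0.969) / (5) = 0.529
  x3 = (-11 - (-4)·-0.294 - (-4)·0.529) / (11) = -0.915
Residual b − A·x = (-0.133, -0.109, 0.005); ∞-norm = 0.133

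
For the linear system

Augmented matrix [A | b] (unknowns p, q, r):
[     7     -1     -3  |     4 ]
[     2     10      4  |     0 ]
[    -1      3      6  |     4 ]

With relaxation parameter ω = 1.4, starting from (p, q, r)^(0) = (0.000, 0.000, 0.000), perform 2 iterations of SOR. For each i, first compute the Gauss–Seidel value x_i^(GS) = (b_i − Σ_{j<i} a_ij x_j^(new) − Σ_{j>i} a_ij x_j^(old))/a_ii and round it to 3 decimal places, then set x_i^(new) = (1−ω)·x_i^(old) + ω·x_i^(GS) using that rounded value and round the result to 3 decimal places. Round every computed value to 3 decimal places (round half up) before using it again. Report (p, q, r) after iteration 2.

Iteration 1:
  p: GS value = (4 - (-1)·0.000 - (-3)·0.000) / (7) = 0.571;  p ← (1−ω)·0.000 + ω·0.571 = 0.799
  q: GS value = (0 - (2)·0.799 - (4)·0.000) / (10) = -0.160;  q ← (1−ω)·0.000 + ω·-0.160 = -0.224
  r: GS value = (4 - (-1)·0.799 - (3)·-0.224) / (6) = 0.912;  r ← (1−ω)·0.000 + ω·0.912 = 1.277
Iteration 2:
  p: GS value = (4 - (-1)·-0.224 - (-3)·1.277) / (7) = 1.087;  p ← (1−ω)·0.799 + ω·1.087 = 1.202
  q: GS value = (0 - (2)·1.202 - (4)·1.277) / (10) = -0.751;  q ← (1−ω)·-0.224 + ω·-0.751 = -0.962
  r: GS value = (4 - (-1)·1.202 - (3)·-0.962) / (6) = 1.348;  r ← (1−ω)·1.277 + ω·1.348 = 1.376

(1.202, -0.962, 1.376)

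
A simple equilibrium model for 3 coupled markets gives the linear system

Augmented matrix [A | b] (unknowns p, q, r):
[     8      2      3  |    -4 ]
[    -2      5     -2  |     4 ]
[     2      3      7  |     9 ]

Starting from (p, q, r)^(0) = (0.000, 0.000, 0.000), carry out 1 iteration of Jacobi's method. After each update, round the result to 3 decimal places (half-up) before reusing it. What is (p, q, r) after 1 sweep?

(-0.500, 0.800, 1.286)

Iteration 1:
  p = (-4 - (2)·0.000 - (3)·0.000) / (8) = -0.500
  q = (4 - (-2)·0.000 - (-2)·0.000) / (5) = 0.800
  r = (9 - (2)·0.000 - (3)·0.000) / (7) = 1.286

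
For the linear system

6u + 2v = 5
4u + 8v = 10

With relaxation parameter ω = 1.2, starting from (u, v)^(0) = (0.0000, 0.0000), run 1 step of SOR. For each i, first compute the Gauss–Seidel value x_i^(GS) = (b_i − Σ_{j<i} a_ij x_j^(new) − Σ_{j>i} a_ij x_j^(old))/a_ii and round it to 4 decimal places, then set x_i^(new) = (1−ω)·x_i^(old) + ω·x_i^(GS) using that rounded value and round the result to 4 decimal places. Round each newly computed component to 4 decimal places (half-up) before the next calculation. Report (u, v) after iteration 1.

(1.0000, 0.9000)

Iteration 1:
  u: GS value = (5 - (2)·0.0000) / (6) = 0.8333;  u ← (1−ω)·0.0000 + ω·0.8333 = 1.0000
  v: GS value = (10 - (4)·1.0000) / (8) = 0.7500;  v ← (1−ω)·0.0000 + ω·0.7500 = 0.9000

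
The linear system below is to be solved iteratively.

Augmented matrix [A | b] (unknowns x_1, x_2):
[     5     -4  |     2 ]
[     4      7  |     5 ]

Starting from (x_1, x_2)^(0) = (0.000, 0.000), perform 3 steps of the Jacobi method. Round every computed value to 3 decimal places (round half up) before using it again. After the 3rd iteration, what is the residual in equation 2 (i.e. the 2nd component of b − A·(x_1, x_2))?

Iteration 1:
  x_1 = (2 - (-4)·0.000) / (5) = 0.400
  x_2 = (5 - (4)·0.000) / (7) = 0.714
Iteration 2:
  x_1 = (2 - (-4)·0.714) / (5) = 0.971
  x_2 = (5 - (4)·0.400) / (7) = 0.486
Iteration 3:
  x_1 = (2 - (-4)·0.486) / (5) = 0.789
  x_2 = (5 - (4)·0.971) / (7) = 0.159
Residual b − A·x = (-1.309, 0.731)

0.731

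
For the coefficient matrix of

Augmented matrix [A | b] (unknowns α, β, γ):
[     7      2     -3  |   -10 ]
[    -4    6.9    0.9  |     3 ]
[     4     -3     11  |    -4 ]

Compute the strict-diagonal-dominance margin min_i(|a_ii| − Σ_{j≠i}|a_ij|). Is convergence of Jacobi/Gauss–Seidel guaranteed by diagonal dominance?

2

row 1: |7| − (2+3) = 2
row 2: |6.9| − (4+0.9) = 2
row 3: |11| − (4+3) = 4
minimum over rows = 2 → strictly diagonally dominant (convergence guaranteed)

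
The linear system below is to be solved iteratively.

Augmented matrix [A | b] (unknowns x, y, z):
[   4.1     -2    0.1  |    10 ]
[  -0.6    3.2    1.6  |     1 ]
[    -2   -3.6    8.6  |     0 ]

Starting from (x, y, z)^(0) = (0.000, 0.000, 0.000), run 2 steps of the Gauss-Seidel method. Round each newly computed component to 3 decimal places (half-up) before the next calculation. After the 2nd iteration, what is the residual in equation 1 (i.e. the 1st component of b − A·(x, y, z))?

-0.751

Iteration 1:
  x = (10 - (-2)·0.000 - (0.1)·0.000) / (4.1) = 2.439
  y = (1 - (-0.6)·2.439 - (1.6)·0.000) / (3.2) = 0.770
  z = (0 - (-2)·2.439 - (-3.6)·0.770) / (8.6) = 0.890
Iteration 2:
  x = (10 - (-2)·0.770 - (0.1)·0.890) / (4.1) = 2.793
  y = (1 - (-0.6)·2.793 - (1.6)·0.890) / (3.2) = 0.391
  z = (0 - (-2)·2.793 - (-3.6)·0.391) / (8.6) = 0.813
Residual b − A·x = (-0.751, 0.124, 0.002)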